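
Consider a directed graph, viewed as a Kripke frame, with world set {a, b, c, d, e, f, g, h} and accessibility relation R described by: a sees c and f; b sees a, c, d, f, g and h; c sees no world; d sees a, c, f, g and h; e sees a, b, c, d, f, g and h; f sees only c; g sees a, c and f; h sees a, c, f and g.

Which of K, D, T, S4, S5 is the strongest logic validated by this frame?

Serial (axiom D): no — c has no R-successor.
Reflexive (axiom T): no — a is not related to itself.
Transitive (axiom 4): yes — every two-step R-path is closed by a direct edge.
Euclidean (axiom 5): no — a R c and a R f, but not c R f.
So F validates K; D would additionally require R to be serial. The strongest is K.

K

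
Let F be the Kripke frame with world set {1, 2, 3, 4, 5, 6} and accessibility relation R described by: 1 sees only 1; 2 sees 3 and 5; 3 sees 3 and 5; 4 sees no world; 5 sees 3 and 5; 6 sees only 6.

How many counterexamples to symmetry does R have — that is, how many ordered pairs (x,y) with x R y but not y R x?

Enumerating: (2,3), (2,5).

2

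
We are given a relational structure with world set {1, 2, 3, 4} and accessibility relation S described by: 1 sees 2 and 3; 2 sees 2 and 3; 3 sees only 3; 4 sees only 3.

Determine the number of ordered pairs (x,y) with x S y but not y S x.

4

Enumerating: (1,2), (1,3), (2,3), (4,3).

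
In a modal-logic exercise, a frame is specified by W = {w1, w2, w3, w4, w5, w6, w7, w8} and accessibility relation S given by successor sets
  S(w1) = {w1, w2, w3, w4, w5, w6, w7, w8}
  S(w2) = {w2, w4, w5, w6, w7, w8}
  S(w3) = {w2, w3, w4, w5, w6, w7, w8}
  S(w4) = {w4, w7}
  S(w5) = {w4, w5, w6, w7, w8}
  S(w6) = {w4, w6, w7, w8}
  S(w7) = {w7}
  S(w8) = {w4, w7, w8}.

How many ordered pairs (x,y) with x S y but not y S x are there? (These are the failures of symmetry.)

Enumerating: (w1,w2), (w1,w3), (w1,w4), (w1,w5), (w1,w6), (w1,w7), (w1,w8), (w2,w4), (w2,w5), (w2,w6), (w2,w7), (w2,w8), … and 16 more.
Total: 28.

28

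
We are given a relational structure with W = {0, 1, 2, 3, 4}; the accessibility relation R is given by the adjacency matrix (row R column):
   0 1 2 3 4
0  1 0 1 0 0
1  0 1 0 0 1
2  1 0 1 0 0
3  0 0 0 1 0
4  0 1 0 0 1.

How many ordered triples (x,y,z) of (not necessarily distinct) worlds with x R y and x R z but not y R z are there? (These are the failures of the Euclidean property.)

R is Euclidean; there are no such tuples.

0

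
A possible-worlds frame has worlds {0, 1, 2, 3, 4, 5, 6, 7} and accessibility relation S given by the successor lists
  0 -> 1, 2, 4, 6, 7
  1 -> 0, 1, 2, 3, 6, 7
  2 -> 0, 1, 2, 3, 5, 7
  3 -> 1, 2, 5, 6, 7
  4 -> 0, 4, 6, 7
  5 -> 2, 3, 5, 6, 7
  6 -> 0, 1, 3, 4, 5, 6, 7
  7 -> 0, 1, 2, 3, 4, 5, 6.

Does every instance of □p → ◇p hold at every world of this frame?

Yes

The schema D characterises exactly the serial frames.
Serial: yes — every world has a successor (e.g. 0 S 1).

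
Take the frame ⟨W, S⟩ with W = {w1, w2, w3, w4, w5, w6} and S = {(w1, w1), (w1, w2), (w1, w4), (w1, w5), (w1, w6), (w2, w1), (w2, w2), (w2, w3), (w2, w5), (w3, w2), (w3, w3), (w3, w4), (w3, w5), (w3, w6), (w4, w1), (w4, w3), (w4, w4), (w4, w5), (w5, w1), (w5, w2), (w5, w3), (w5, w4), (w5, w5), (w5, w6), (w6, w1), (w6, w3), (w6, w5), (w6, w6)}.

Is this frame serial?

Serial: yes — every world has a successor (e.g. w1 S w1).

Yes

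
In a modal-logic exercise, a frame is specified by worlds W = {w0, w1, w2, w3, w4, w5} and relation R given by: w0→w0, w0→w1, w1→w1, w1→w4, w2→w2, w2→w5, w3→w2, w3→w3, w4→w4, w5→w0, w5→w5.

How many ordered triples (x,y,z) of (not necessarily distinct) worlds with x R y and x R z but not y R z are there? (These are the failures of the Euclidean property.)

5

Enumerating: (w0,w1,w0), (w1,w4,w1), (w2,w5,w2), (w3,w2,w3), (w5,w0,w5).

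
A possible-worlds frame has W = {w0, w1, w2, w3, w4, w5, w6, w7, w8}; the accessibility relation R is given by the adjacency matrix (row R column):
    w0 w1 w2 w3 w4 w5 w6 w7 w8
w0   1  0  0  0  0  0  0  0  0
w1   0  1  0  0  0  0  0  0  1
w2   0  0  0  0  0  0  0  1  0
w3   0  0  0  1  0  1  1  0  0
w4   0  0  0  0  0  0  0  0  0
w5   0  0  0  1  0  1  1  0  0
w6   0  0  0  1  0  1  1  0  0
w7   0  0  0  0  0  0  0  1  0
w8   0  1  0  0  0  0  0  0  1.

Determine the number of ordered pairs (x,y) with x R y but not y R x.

1

Enumerating: (w2,w7).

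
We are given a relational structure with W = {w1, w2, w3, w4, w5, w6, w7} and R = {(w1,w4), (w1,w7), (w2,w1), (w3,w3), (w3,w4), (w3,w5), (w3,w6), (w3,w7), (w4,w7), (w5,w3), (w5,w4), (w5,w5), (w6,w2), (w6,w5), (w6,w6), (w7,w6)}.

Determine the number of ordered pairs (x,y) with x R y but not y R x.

11

Enumerating: (w1,w4), (w1,w7), (w2,w1), (w3,w4), (w3,w6), (w3,w7), (w4,w7), (w5,w4), (w6,w2), (w6,w5), (w7,w6).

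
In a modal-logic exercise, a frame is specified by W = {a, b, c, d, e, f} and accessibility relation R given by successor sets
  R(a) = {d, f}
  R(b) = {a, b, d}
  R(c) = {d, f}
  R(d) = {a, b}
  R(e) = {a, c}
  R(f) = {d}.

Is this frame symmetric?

No

Symmetric: no — a R f but not f R a.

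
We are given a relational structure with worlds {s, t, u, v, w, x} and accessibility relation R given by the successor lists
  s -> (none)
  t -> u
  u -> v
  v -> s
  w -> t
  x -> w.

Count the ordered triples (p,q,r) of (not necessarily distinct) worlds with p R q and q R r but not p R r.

4

Enumerating: (t,u,v), (u,v,s), (w,t,u), (x,w,t).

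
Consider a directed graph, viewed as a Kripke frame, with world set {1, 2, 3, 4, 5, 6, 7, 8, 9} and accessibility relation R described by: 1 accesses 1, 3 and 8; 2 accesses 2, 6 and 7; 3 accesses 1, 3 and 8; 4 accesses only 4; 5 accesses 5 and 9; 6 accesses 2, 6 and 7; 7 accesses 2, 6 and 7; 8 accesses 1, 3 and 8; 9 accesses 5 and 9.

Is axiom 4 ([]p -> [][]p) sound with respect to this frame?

Axiom 4 corresponds to the accessibility relation being transitive.
Transitive: yes — every two-step R-path is closed by a direct edge.

Yes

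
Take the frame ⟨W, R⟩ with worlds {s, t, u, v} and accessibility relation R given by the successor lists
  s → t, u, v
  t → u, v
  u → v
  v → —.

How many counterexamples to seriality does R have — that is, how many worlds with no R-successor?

Enumerating: v.

1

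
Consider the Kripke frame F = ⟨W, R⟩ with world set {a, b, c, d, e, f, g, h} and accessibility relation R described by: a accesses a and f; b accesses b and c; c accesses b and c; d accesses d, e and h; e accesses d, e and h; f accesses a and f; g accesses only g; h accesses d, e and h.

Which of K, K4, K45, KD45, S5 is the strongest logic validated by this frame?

S5

Transitive (axiom 4): yes — every two-step R-path is closed by a direct edge.
Euclidean (axiom 5): yes — any two successors of a common world are R-related.
Serial (axiom D): yes — every world has a successor (e.g. a R a).
Reflexive (axiom T): yes — every world is R-related to itself.
So F validates K, K4, K45, KD45, S5. The strongest is S5.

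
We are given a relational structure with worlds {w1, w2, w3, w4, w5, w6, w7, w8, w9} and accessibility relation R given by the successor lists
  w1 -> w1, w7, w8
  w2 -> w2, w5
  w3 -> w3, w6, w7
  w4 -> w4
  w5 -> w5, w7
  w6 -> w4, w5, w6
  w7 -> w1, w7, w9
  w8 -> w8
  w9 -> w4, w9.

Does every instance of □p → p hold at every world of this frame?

By correspondence theory, T is valid on a frame iff R is reflexive.
Reflexive: yes — every world is R-related to itself.

Yes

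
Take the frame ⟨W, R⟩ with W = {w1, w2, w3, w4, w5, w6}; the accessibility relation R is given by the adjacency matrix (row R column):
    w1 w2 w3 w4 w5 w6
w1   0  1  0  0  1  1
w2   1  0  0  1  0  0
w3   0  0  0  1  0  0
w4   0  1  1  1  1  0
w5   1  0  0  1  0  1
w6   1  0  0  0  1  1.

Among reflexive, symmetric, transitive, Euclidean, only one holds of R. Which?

symmetric

Reflexive: no — w1 is not related to itself.
Symmetric: yes — every pair in R has its reverse in R.
Transitive: no — w1 R w2 and w2 R w4, but not w1 R w4.
Euclidean: no — w1 R w2 and w1 R w5, but not w2 R w5.
Only symmetric holds.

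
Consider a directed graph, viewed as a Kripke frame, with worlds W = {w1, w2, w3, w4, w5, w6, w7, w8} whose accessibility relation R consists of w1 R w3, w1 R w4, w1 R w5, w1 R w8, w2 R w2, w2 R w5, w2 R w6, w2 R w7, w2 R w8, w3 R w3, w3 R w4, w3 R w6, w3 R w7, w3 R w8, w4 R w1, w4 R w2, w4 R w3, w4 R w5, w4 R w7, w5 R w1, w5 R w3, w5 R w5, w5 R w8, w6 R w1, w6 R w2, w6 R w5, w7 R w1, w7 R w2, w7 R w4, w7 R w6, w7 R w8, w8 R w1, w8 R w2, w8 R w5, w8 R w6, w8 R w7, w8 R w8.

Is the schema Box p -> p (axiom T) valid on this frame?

No

The schema T characterises exactly the reflexive frames.
Reflexive: no — w1 is not related to itself.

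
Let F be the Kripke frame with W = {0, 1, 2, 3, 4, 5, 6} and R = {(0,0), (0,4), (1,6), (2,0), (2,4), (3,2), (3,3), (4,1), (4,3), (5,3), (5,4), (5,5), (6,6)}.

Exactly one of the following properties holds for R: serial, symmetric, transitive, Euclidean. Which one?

serial

Serial: yes — every world has a successor (e.g. 0 R 0).
Symmetric: no — 0 R 4 but not 4 R 0.
Transitive: no — 0 R 4 and 4 R 1, but not 0 R 1.
Euclidean: no — 2 R 4 and 2 R 0, but not 4 R 0.
Only serial holds.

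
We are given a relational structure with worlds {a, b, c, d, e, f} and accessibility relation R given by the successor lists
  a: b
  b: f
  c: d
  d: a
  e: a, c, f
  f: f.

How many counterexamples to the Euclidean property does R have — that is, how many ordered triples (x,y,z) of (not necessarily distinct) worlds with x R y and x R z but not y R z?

11

Enumerating: (a,b,b), (c,d,d), (d,a,a), (e,a,a), (e,a,c), (e,a,f), (e,c,a), (e,c,c), (e,c,f), (e,f,a), (e,f,c).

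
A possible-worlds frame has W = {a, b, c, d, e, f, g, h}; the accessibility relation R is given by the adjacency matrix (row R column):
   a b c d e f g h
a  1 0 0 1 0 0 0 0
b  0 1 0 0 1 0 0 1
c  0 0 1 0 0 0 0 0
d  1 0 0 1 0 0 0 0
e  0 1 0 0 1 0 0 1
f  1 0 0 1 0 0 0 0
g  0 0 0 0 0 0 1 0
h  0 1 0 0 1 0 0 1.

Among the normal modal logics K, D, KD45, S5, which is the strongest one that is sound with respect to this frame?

Serial (axiom D): yes — every world has a successor (e.g. a R a).
Euclidean (axiom 5): yes — any two successors of a common world are R-related.
Transitive (axiom 4): yes — every two-step R-path is closed by a direct edge.
Reflexive (axiom T): no — f is not related to itself.
So F validates K, D, KD45; S5 would additionally require R to be reflexive. The strongest is KD45.

KD45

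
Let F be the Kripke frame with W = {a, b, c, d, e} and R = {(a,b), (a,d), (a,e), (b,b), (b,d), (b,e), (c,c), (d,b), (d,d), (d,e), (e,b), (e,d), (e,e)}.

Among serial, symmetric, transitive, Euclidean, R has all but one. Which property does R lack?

Serial: yes — every world has a successor (e.g. a R b).
Symmetric: no — a R b but not b R a.
Transitive: yes — every two-step R-path is closed by a direct edge.
Euclidean: yes — any two successors of a common world are R-related.
Only symmetric fails.

symmetric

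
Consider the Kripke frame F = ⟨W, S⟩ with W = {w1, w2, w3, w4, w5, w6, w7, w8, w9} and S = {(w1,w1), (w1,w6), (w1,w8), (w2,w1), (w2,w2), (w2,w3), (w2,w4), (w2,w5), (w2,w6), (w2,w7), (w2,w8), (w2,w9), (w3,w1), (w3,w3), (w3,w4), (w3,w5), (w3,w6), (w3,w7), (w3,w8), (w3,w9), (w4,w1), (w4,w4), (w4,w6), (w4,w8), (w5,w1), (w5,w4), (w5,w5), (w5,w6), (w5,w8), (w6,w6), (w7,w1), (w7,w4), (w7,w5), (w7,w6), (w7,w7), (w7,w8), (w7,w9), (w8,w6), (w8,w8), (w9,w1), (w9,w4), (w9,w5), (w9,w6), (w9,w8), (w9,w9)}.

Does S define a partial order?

Yes

Reflexive: yes — every world is S-related to itself.
Transitive: yes — every two-step S-path is closed by a direct edge.
Antisymmetric: yes — no distinct pair is related both ways.
So S is a partial order.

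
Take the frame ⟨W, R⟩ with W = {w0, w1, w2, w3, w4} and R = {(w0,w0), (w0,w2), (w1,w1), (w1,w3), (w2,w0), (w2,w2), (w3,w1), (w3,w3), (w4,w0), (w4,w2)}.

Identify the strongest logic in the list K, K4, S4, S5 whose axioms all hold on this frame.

K4

Transitive (axiom 4): yes — every two-step R-path is closed by a direct edge.
Reflexive (axiom T): no — w4 is not related to itself.
Euclidean (axiom 5): yes — any two successors of a common world are R-related.
So F validates K, K4; S4 would additionally require R to be reflexive. The strongest is K4.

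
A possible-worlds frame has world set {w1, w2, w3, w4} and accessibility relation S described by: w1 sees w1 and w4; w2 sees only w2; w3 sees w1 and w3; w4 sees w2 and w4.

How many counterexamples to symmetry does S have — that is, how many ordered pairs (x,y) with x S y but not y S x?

3

Enumerating: (w1,w4), (w3,w1), (w4,w2).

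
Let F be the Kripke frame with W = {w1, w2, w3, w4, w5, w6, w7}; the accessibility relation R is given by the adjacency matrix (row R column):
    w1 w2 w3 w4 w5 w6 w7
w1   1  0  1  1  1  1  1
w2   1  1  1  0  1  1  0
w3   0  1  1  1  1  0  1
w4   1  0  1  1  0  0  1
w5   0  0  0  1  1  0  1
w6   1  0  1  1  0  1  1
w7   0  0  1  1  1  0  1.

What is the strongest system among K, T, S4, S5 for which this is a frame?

Reflexive (axiom T): yes — every world is R-related to itself.
Transitive (axiom 4): no — w1 R w3 and w3 R w2, but not w1 R w2.
Euclidean (axiom 5): no — w1 R w3 and w1 R w6, but not w3 R w6.
So F validates K, T; S4 would additionally require R to be transitive. The strongest is T.

T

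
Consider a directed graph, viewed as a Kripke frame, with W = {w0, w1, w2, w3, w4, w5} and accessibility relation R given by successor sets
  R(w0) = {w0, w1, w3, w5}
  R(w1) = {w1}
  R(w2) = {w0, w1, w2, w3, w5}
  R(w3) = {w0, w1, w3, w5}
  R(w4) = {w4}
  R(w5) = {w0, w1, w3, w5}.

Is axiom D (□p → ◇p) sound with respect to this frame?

By correspondence theory, D is valid on a frame iff R is serial.
Serial: yes — every world has a successor (e.g. w0 R w0).

Yes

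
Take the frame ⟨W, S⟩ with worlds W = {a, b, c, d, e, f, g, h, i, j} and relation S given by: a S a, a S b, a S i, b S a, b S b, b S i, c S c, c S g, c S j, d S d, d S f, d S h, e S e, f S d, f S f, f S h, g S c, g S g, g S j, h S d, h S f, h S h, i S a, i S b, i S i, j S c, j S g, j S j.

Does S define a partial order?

No

Reflexive: yes — every world is S-related to itself.
Transitive: yes — every two-step S-path is closed by a direct edge.
Antisymmetric: no — a S b and b S a with a ≠ b.
So S is not a partial order.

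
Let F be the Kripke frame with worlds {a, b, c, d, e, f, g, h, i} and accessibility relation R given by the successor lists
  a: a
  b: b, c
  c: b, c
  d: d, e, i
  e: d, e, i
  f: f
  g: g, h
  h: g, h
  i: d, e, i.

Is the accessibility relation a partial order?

Reflexive: yes — every world is R-related to itself.
Transitive: yes — every two-step R-path is closed by a direct edge.
Antisymmetric: no — b R c and c R b with b ≠ c.
So R is not a partial order.

No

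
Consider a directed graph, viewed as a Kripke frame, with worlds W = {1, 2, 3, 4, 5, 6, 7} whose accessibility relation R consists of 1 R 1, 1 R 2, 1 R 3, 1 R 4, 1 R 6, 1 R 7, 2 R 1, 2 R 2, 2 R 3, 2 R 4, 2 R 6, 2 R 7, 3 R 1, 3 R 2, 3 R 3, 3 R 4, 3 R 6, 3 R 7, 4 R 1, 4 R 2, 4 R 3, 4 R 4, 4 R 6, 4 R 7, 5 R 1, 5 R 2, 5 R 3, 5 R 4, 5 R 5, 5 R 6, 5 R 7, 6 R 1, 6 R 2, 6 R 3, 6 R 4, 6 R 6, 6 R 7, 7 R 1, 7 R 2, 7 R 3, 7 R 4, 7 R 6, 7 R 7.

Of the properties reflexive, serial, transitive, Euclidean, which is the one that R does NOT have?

Reflexive: yes — every world is R-related to itself.
Serial: yes — every world has a successor (e.g. 1 R 1).
Transitive: yes — every two-step R-path is closed by a direct edge.
Euclidean: no — 5 R 1 and 5 R 5, but not 1 R 5.
Only Euclidean fails.

Euclidean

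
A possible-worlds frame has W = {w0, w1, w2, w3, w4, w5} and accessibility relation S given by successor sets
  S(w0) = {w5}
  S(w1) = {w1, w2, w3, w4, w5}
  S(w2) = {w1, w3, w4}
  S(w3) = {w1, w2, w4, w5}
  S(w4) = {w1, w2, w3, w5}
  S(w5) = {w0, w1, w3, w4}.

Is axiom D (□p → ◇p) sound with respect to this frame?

Yes

Axiom D corresponds to the accessibility relation being serial.
Serial: yes — every world has a successor (e.g. w0 S w5).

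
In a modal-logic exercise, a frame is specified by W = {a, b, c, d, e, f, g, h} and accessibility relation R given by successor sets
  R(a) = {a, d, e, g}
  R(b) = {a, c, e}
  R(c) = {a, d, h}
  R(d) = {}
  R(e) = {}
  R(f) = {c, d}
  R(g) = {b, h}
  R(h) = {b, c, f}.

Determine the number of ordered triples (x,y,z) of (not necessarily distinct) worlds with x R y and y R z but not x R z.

Enumerating: (a,g,b), (a,g,h), (b,a,d), (b,a,g), (b,c,d), (b,c,h), (c,a,e), (c,a,g), (c,h,b), (c,h,c), (c,h,f), (f,c,a), … and 12 more.
Total: 24.

24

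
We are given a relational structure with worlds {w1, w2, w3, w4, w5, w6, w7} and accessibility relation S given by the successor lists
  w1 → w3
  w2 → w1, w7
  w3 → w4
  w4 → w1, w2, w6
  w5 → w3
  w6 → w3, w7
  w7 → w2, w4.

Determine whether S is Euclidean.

Euclidean: no — w2 S w1 and w2 S w7, but not w1 S w7.

No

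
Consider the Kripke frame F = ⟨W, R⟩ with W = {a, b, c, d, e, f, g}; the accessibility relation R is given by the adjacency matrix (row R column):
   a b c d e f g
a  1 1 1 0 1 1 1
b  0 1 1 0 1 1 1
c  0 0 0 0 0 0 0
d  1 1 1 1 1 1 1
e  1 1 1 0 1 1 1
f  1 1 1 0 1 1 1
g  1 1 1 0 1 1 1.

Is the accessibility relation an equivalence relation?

No

Reflexive: no — c is not related to itself.
Symmetric: no — a R b but not b R a.
Transitive: no — b R e and e R a, but not b R a.
So R is not an equivalence relation.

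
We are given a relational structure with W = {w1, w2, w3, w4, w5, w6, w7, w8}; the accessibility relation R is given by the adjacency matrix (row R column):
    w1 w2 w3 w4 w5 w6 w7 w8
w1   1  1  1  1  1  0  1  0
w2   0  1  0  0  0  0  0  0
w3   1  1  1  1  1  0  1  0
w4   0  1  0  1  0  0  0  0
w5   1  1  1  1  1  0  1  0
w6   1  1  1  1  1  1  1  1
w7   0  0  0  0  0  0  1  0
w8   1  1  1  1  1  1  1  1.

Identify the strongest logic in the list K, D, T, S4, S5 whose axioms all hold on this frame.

S4

Serial (axiom D): yes — every world has a successor (e.g. w1 R w1).
Reflexive (axiom T): yes — every world is R-related to itself.
Transitive (axiom 4): yes — every two-step R-path is closed by a direct edge.
Euclidean (axiom 5): no — w1 R w2 and w1 R w3, but not w2 R w3.
So F validates K, D, T, S4; S5 would additionally require R to be Euclidean. The strongest is S4.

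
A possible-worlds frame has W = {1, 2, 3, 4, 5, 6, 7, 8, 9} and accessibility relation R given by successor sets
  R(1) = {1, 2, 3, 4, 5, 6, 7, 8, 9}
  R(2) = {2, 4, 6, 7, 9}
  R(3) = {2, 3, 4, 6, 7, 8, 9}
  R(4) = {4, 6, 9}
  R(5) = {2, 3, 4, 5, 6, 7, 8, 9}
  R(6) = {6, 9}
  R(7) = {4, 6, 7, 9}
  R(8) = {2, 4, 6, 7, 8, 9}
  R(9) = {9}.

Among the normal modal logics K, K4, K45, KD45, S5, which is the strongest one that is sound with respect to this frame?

K4

Transitive (axiom 4): yes — every two-step R-path is closed by a direct edge.
Euclidean (axiom 5): no — 1 R 2 and 1 R 3, but not 2 R 3.
Serial (axiom D): yes — every world has a successor (e.g. 1 R 1).
Reflexive (axiom T): yes — every world is R-related to itself.
So F validates K, K4; K45 would additionally require R to be Euclidean. The strongest is K4.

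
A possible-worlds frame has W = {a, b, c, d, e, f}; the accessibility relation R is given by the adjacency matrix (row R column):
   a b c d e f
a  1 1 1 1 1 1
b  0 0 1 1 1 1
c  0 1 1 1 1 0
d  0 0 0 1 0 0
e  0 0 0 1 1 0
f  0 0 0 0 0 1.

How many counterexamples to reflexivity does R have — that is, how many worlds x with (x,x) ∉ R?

Enumerating: b.

1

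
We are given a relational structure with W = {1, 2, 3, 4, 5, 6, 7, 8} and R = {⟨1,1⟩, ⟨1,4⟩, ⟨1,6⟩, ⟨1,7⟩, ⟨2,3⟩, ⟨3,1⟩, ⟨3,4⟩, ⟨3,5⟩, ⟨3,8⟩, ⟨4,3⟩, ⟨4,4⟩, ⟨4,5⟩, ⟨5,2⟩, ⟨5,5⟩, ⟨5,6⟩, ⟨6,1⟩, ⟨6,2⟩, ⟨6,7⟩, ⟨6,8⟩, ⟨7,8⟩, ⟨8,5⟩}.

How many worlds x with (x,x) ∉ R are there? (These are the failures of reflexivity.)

Enumerating: 2, 3, 6, 7, 8.

5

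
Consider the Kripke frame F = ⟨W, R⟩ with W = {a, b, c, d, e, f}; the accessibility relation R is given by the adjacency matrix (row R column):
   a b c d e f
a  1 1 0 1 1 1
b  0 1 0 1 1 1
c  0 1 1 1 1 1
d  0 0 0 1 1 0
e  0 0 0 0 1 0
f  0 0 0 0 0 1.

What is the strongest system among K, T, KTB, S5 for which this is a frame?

Reflexive (axiom T): yes — every world is R-related to itself.
Symmetric (axiom B): no — a R b but not b R a.
Euclidean (axiom 5): no — a R d and a R b, but not d R b.
So F validates K, T; KTB would additionally require R to be symmetric. The strongest is T.

T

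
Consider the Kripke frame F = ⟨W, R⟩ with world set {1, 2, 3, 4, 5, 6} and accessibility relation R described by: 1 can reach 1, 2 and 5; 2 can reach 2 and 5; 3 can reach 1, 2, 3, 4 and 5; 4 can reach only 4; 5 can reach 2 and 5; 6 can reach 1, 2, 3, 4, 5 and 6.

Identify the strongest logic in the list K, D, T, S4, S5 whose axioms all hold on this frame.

S4

Serial (axiom D): yes — every world has a successor (e.g. 1 R 1).
Reflexive (axiom T): yes — every world is R-related to itself.
Transitive (axiom 4): yes — every two-step R-path is closed by a direct edge.
Euclidean (axiom 5): no — 3 R 1 and 3 R 4, but not 1 R 4.
So F validates K, D, T, S4; S5 would additionally require R to be Euclidean. The strongest is S4.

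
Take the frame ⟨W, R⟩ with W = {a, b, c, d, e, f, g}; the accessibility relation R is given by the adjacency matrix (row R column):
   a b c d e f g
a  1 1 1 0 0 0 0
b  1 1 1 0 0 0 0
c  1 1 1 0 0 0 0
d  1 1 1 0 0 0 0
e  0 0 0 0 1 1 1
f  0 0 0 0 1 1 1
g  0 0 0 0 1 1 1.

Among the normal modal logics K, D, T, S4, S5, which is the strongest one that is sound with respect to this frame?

D

Serial (axiom D): yes — every world has a successor (e.g. a R a).
Reflexive (axiom T): no — d is not related to itself.
Transitive (axiom 4): yes — every two-step R-path is closed by a direct edge.
Euclidean (axiom 5): yes — any two successors of a common world are R-related.
So F validates K, D; T would additionally require R to be reflexive. The strongest is D.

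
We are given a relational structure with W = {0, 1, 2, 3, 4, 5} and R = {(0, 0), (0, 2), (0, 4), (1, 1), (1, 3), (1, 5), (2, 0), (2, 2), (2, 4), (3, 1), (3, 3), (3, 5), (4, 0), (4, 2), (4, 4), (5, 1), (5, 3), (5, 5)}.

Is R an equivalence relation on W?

Reflexive: yes — every world is R-related to itself.
Symmetric: yes — every pair in R has its reverse in R.
Transitive: yes — every two-step R-path is closed by a direct edge.
So R is an equivalence relation.

Yes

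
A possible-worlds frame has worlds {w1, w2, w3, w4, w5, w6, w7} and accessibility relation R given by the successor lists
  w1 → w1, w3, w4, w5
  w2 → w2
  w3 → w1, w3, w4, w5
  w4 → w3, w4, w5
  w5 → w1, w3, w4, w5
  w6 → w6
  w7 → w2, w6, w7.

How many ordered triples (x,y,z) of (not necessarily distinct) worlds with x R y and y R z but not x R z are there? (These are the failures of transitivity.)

Enumerating: (w4,w3,w1), (w4,w5,w1).

2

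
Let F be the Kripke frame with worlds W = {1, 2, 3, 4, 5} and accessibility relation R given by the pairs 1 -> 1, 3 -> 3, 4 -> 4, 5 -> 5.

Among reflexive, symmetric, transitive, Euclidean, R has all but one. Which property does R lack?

reflexive

Reflexive: no — 2 is not related to itself.
Symmetric: yes — every pair in R has its reverse in R.
Transitive: yes — every two-step R-path is closed by a direct edge.
Euclidean: yes — any two successors of a common world are R-related.
Only reflexive fails.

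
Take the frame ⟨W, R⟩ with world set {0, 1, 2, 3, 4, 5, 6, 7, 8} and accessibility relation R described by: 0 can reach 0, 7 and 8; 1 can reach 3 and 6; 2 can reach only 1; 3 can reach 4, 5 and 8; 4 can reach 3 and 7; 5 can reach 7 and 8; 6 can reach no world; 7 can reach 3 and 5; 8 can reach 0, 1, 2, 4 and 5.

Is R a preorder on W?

Reflexive: no — 1 is not related to itself.
Transitive: no — 0 R 7 and 7 R 3, but not 0 R 3.
So R is not a preorder.

No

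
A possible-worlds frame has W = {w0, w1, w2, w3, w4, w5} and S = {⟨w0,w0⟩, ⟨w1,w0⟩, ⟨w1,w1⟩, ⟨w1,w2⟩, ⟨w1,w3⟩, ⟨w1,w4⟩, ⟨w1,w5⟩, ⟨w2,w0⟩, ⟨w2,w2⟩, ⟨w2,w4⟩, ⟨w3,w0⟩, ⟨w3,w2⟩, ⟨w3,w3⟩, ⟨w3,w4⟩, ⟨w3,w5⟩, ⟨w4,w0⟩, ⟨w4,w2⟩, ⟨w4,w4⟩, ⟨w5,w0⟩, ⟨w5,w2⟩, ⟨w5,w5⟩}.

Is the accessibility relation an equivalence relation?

No

Reflexive: yes — every world is S-related to itself.
Symmetric: no — w1 S w0 but not w0 S w1.
Transitive: no — w5 S w2 and w2 S w4, but not w5 S w4.
So S is not an equivalence relation.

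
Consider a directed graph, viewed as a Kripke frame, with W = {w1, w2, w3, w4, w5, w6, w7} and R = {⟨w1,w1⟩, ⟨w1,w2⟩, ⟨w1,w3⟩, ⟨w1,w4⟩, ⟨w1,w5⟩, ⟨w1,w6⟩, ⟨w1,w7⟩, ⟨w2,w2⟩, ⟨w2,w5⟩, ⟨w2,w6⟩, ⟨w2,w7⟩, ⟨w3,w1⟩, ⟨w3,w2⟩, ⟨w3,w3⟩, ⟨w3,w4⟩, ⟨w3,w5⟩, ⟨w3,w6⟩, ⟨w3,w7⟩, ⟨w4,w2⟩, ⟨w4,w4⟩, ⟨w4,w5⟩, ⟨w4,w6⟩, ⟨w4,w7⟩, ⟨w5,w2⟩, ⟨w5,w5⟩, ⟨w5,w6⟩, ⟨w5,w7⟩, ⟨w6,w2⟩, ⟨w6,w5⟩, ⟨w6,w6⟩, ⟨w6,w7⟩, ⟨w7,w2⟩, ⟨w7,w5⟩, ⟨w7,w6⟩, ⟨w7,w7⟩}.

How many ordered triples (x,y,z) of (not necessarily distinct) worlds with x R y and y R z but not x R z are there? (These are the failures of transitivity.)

0

R is transitive; there are no such tuples.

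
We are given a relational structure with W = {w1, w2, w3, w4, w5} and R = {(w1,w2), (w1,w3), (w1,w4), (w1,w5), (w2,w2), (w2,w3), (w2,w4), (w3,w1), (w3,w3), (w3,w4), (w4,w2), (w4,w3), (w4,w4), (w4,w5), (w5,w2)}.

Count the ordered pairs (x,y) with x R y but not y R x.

6

Enumerating: (w1,w2), (w1,w4), (w1,w5), (w2,w3), (w4,w5), (w5,w2).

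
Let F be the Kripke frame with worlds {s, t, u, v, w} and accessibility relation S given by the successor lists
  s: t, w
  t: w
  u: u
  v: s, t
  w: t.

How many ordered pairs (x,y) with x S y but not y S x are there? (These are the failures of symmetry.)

4

Enumerating: (s,t), (s,w), (v,s), (v,t).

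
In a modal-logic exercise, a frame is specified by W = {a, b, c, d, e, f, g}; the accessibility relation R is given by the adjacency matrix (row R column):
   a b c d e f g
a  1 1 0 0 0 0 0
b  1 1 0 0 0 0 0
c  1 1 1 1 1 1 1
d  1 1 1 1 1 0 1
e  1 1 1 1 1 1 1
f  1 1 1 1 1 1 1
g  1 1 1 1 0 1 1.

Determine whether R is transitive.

Transitive: no — d R c and c R f, but not d R f.

No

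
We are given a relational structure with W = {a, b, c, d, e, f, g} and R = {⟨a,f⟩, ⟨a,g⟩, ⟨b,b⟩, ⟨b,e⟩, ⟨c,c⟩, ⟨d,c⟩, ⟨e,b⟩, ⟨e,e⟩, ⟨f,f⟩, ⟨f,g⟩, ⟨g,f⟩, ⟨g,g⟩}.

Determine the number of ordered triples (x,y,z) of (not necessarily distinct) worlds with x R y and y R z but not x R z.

0

R is transitive; there are no such tuples.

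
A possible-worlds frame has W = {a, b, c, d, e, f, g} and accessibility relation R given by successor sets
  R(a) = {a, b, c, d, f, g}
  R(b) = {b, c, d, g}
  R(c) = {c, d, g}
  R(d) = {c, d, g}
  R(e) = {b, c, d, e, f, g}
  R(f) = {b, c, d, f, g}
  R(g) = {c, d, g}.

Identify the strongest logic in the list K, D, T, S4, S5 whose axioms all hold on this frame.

S4

Serial (axiom D): yes — every world has a successor (e.g. a R a).
Reflexive (axiom T): yes — every world is R-related to itself.
Transitive (axiom 4): yes — every two-step R-path is closed by a direct edge.
Euclidean (axiom 5): no — a R b and a R f, but not b R f.
So F validates K, D, T, S4; S5 would additionally require R to be Euclidean. The strongest is S4.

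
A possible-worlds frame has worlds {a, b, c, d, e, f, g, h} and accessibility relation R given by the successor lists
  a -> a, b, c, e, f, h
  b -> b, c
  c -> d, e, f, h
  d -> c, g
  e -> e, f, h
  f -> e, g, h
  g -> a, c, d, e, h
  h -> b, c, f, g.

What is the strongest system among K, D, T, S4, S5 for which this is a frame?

D

Serial (axiom D): yes — every world has a successor (e.g. a R a).
Reflexive (axiom T): no — c is not related to itself.
Transitive (axiom 4): no — a R c and c R d, but not a R d.
Euclidean (axiom 5): no — a R b and a R e, but not b R e.
So F validates K, D; T would additionally require R to be reflexive. The strongest is D.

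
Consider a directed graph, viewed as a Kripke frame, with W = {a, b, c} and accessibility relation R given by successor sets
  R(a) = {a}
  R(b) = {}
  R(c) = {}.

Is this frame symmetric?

Symmetric: yes — every pair in R has its reverse in R.

Yes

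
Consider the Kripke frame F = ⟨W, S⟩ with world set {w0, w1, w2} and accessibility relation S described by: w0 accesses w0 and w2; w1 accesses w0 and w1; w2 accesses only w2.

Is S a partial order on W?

Reflexive: yes — every world is S-related to itself.
Transitive: no — w1 S w0 and w0 S w2, but not w1 S w2.
Antisymmetric: yes — no distinct pair is related both ways.
So S is not a partial order.

No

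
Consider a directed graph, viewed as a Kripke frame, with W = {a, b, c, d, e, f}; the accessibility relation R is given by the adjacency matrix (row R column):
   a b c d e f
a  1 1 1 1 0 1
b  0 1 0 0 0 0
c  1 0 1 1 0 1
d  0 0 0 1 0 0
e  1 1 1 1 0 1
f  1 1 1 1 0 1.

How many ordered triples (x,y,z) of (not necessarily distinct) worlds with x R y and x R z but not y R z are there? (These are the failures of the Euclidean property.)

30

Enumerating: (a,b,a), (a,b,c), (a,b,d), (a,b,f), (a,c,b), (a,d,a), (a,d,b), (a,d,c), (a,d,f), (c,d,a), (c,d,c), (c,d,f), … and 18 more.
Total: 30.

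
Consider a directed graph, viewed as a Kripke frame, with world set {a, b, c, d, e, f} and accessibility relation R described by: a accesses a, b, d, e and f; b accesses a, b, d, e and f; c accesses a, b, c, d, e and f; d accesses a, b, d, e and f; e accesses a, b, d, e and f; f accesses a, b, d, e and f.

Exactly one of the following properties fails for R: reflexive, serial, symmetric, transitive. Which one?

symmetric

Reflexive: yes — every world is R-related to itself.
Serial: yes — every world has a successor (e.g. a R a).
Symmetric: no — c R a but not a R c.
Transitive: yes — every two-step R-path is closed by a direct edge.
Only symmetric fails.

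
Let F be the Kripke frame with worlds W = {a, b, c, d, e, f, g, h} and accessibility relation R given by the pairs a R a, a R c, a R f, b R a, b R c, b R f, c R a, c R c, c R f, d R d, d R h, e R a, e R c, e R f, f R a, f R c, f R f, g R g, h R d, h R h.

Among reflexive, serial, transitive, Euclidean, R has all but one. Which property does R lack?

reflexive

Reflexive: no — b is not related to itself.
Serial: yes — every world has a successor (e.g. a R a).
Transitive: yes — every two-step R-path is closed by a direct edge.
Euclidean: yes — any two successors of a common world are R-related.
Only reflexive fails.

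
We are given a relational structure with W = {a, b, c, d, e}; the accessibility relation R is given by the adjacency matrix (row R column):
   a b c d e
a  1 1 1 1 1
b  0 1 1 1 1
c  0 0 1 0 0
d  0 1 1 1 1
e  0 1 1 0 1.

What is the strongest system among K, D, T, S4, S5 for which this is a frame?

T

Serial (axiom D): yes — every world has a successor (e.g. a R a).
Reflexive (axiom T): yes — every world is R-related to itself.
Transitive (axiom 4): no — e R b and b R d, but not e R d.
Euclidean (axiom 5): no — a R c and a R b, but not c R b.
So F validates K, D, T; S4 would additionally require R to be transitive. The strongest is T.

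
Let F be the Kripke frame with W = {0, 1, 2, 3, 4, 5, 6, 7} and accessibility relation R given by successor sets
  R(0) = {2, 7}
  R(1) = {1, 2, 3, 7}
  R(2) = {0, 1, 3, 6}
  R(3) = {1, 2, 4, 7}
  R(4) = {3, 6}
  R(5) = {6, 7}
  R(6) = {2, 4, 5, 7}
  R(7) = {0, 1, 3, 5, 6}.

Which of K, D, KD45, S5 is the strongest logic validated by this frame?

Serial (axiom D): yes — every world has a successor (e.g. 0 R 2).
Euclidean (axiom 5): no — 0 R 2 and 0 R 7, but not 2 R 7.
Transitive (axiom 4): no — 0 R 2 and 2 R 1, but not 0 R 1.
Reflexive (axiom T): no — 0 is not related to itself.
So F validates K, D; KD45 would additionally require R to be Euclidean and transitive. The strongest is D.

D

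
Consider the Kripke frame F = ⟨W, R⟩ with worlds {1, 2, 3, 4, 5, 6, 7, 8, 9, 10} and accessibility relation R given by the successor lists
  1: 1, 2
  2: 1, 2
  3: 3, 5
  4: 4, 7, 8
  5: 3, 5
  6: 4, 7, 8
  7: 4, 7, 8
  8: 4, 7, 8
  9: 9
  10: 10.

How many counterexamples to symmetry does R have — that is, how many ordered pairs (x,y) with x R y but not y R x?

Enumerating: (6,4), (6,7), (6,8).

3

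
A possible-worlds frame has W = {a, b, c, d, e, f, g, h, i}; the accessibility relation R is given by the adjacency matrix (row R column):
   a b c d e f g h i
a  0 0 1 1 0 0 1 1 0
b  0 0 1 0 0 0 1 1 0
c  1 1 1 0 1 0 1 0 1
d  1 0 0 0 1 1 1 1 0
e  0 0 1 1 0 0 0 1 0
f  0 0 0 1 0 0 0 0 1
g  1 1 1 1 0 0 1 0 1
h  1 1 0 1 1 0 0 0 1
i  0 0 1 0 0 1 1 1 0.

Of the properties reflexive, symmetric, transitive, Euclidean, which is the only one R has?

symmetric

Reflexive: no — a is not related to itself.
Symmetric: yes — every pair in R has its reverse in R.
Transitive: no — a R c and c R b, but not a R b.
Euclidean: no — a R c and a R d, but not c R d.
Only symmetric holds.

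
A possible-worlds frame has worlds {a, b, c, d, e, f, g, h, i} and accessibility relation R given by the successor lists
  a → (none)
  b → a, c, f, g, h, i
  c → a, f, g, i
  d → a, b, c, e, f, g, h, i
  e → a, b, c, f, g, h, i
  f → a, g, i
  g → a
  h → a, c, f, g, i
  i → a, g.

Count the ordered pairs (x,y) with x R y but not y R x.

36

Enumerating: (b,a), (b,c), (b,f), (b,g), (b,h), (b,i), (c,a), (c,f), (c,g), (c,i), (d,a), (d,b), … and 24 more.
Total: 36.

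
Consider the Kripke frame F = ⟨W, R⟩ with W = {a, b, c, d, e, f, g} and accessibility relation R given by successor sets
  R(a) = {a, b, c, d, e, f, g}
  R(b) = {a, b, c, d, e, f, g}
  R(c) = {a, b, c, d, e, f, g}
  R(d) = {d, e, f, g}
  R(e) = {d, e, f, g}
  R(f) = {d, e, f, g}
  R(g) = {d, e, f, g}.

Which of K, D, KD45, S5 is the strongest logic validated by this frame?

D

Serial (axiom D): yes — every world has a successor (e.g. a R a).
Euclidean (axiom 5): no — a R d and a R b, but not d R b.
Transitive (axiom 4): yes — every two-step R-path is closed by a direct edge.
Reflexive (axiom T): yes — every world is R-related to itself.
So F validates K, D; KD45 would additionally require R to be Euclidean. The strongest is D.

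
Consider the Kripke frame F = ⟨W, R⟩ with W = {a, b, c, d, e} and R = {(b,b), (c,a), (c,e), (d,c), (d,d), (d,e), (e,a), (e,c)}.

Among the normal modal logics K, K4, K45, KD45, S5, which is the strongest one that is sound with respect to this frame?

Transitive (axiom 4): no — d R c and c R a, but not d R a.
Euclidean (axiom 5): no — c R a and c R e, but not a R e.
Serial (axiom D): no — a has no R-successor.
Reflexive (axiom T): no — a is not related to itself.
So F validates K; K4 would additionally require R to be transitive. The strongest is K.

K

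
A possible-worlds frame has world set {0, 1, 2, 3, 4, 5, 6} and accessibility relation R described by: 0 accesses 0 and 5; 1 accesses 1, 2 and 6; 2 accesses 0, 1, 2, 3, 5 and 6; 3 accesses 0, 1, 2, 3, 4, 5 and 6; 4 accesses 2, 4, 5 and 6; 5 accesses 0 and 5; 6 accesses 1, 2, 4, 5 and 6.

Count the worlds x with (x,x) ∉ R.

0

R is reflexive; there are no such worlds.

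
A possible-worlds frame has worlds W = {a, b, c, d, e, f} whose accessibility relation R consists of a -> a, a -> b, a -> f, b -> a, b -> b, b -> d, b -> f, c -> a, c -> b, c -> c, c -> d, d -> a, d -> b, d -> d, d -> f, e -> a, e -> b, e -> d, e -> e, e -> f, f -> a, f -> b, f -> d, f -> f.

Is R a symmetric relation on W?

Symmetric: no — c R a but not a R c.

No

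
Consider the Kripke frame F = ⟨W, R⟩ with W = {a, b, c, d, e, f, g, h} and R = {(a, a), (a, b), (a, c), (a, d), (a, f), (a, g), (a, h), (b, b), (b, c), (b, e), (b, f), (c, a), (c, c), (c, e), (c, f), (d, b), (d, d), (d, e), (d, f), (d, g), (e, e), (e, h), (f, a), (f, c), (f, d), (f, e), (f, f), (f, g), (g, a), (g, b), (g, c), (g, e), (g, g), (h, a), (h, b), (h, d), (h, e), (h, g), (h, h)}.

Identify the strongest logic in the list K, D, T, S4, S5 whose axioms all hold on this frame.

T

Serial (axiom D): yes — every world has a successor (e.g. a R a).
Reflexive (axiom T): yes — every world is R-related to itself.
Transitive (axiom 4): no — a R b and b R e, but not a R e.
Euclidean (axiom 5): no — a R b and a R d, but not b R d.
So F validates K, D, T; S4 would additionally require R to be transitive. The strongest is T.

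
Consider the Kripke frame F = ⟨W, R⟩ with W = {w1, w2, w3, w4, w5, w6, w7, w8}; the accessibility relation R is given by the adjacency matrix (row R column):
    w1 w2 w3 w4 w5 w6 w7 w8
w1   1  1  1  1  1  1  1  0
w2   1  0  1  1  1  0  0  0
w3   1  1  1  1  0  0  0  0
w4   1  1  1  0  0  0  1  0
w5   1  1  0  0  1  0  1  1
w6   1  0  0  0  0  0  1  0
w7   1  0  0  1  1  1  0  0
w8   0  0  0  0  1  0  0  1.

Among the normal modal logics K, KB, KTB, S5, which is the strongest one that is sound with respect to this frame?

Symmetric (axiom B): yes — every pair in R has its reverse in R.
Reflexive (axiom T): no — w2 is not related to itself.
Euclidean (axiom 5): no — w1 R w2 and w1 R w6, but not w2 R w6.
So F validates K, KB; KTB would additionally require R to be reflexive. The strongest is KB.

KB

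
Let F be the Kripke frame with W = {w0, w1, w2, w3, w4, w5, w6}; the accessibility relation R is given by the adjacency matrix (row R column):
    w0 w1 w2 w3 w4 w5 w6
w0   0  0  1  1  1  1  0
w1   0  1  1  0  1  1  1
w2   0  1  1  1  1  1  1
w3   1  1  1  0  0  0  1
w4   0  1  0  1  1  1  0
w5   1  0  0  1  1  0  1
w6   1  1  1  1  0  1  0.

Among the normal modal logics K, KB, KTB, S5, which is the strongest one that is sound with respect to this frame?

Symmetric (axiom B): no — w0 R w2 but not w2 R w0.
Reflexive (axiom T): no — w0 is not related to itself.
Euclidean (axiom 5): no — w0 R w3 and w0 R w4, but not w3 R w4.
So F validates K; KB would additionally require R to be symmetric. The strongest is K.

K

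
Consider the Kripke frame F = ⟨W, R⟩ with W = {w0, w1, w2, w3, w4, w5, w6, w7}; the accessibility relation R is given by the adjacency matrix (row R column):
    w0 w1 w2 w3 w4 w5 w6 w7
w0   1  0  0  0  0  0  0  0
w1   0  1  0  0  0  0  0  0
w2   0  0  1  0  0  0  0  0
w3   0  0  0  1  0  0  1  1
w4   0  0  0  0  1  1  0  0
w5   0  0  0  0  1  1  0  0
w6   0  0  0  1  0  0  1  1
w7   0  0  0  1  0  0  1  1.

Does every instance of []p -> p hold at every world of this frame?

Yes

By correspondence theory, T is valid on a frame iff R is reflexive.
Reflexive: yes — every world is R-related to itself.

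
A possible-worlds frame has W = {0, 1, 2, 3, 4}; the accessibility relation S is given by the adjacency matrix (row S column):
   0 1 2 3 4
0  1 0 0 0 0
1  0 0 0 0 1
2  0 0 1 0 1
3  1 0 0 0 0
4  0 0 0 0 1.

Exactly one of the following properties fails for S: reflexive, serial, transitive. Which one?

reflexive

Reflexive: no — 1 is not related to itself.
Serial: yes — every world has a successor (e.g. 0 S 0).
Transitive: yes — every two-step S-path is closed by a direct edge.
Only reflexive fails.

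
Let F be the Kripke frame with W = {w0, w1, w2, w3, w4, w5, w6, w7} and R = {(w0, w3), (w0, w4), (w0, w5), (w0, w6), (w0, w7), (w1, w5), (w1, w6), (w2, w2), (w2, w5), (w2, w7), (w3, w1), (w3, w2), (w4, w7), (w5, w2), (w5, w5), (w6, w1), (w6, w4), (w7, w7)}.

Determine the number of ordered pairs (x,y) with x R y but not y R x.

Enumerating: (w0,w3), (w0,w4), (w0,w5), (w0,w6), (w0,w7), (w1,w5), (w2,w7), (w3,w1), (w3,w2), (w4,w7), (w6,w4).

11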